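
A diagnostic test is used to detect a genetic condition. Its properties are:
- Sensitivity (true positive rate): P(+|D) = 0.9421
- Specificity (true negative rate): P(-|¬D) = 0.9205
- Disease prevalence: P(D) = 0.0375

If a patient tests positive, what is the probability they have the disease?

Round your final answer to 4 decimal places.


Let D = has disease, + = positive test

Given:
- P(D) = 0.0375 (prevalence)
- P(+|D) = 0.9421 (sensitivity)
- P(-|¬D) = 0.9205 (specificity)
- P(+|¬D) = 0.0795 (false positive rate = 1 - specificity)

Step 1: Find P(+)
P(+) = P(+|D)P(D) + P(+|¬D)P(¬D)
     = 0.9421 × 0.0375 + 0.0795 × 0.9625
     = 0.03532875 + 0.07651875
     = 0.11184750

Step 2: Apply Bayes' theorem for P(D|+)
P(D|+) = P(+|D)P(D) / P(+)
       = 0.03532875 / 0.11184750
       = 0.3159


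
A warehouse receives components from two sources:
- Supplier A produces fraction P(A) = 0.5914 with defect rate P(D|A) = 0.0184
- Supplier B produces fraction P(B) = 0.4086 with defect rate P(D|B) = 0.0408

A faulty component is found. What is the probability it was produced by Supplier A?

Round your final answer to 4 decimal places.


Let A = from Supplier A, D = faulty

Given:
- P(A) = 0.5914, P(B) = 0.4086
- P(D|A) = 0.0184, P(D|B) = 0.0408

Step 1: Find P(D)
P(D) = P(D|A)P(A) + P(D|B)P(B)
     = 0.0184 × 0.5914 + 0.0408 × 0.4086
     = 0.01088176 + 0.01667088
     = 0.02755264

Step 2: Apply Bayes' theorem
P(A|D) = P(D|A)P(A) / P(D)
       = 0.01088176 / 0.02755264
       = 0.3949


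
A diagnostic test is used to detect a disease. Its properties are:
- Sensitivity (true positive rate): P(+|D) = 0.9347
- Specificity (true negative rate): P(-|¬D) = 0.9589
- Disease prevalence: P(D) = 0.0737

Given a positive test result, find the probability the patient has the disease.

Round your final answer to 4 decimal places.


Let D = has disease, + = positive test

Given:
- P(D) = 0.0737 (prevalence)
- P(+|D) = 0.9347 (sensitivity)
- P(-|¬D) = 0.9589 (specificity)
- P(+|¬D) = 0.0411 (false positive rate = 1 - specificity)

Step 1: Find P(+)
P(+) = P(+|D)P(D) + P(+|¬D)P(¬D)
     = 0.9347 × 0.0737 + 0.0411 × 0.9263
     = 0.06888739 + 0.03807093
     = 0.10695832

Step 2: Apply Bayes' theorem for P(D|+)
P(D|+) = P(+|D)P(D) / P(+)
       = 0.06888739 / 0.10695832
       = 0.6441


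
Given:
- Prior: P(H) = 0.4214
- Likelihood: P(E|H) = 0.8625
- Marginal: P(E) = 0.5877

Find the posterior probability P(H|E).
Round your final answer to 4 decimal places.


Using Bayes' theorem:

P(H|E) = P(E|H) × P(H) / P(E)
       = 0.8625 × 0.4214 / 0.5877
       = 0.36345750 / 0.5877
       = 0.6184

The evidence strengthens our belief in H.
Prior: 0.4214 → Posterior: 0.6184


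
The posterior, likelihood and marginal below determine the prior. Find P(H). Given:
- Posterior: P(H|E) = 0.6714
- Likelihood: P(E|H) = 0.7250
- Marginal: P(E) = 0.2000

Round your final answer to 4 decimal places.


From Bayes' theorem: P(H|E) = P(E|H) × P(H) / P(E)

Rearranging for P(H):
P(H) = P(H|E) × P(E) / P(E|H)
     = 0.6714 × 0.2000 / 0.7250
     = 0.13428000 / 0.7250
     = 0.1852


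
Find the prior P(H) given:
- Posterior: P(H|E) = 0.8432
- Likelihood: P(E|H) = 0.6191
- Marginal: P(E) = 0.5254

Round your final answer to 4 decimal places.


From Bayes' theorem: P(H|E) = P(E|H) × P(H) / P(E)

Rearranging for P(H):
P(H) = P(H|E) × P(E) / P(E|H)
     = 0.8432 × 0.5254 / 0.6191
     = 0.44301728 / 0.6191
     = 0.7156


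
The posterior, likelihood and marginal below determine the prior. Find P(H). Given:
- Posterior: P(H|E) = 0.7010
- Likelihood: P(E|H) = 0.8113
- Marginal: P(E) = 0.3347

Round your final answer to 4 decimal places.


From Bayes' theorem: P(H|E) = P(E|H) × P(H) / P(E)

Rearranging for P(H):
P(H) = P(H|E) × P(E) / P(E|H)
     = 0.7010 × 0.3347 / 0.8113
     = 0.23462470 / 0.8113
     = 0.2892


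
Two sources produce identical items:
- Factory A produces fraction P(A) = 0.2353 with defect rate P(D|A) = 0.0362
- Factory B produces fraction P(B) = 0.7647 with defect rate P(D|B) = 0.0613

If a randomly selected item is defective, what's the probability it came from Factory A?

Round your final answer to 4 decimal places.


Let A = from Factory A, D = defective

Given:
- P(A) = 0.2353, P(B) = 0.7647
- P(D|A) = 0.0362, P(D|B) = 0.0613

Step 1: Find P(D)
P(D) = P(D|A)P(A) + P(D|B)P(B)
     = 0.0362 × 0.2353 + 0.0613 × 0.7647
     = 0.00851786 + 0.04687611
     = 0.05539397

Step 2: Apply Bayes' theorem
P(A|D) = P(D|A)P(A) / P(D)
       = 0.00851786 / 0.05539397
       = 0.1538


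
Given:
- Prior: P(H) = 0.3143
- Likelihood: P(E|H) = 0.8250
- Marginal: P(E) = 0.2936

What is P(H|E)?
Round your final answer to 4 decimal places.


Using Bayes' theorem:

P(H|E) = P(E|H) × P(H) / P(E)
       = 0.8250 × 0.3143 / 0.2936
       = 0.25929750 / 0.2936
       = 0.8832

The evidence strengthens our belief in H.
Prior: 0.3143 → Posterior: 0.8832


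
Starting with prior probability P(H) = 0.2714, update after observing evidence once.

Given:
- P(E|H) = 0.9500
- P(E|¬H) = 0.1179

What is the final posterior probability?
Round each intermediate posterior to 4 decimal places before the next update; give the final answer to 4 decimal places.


Sequential Bayesian updating:

Initial prior: P(H) = 0.2714

Update 1:
  P(E) = 0.9500 × 0.2714 + 0.1179 × 0.7286 = 0.25783000 + 0.08590194 = 0.34373194
  P(H|E) = 0.25783000 / 0.34373194 = 0.7501

Final posterior: 0.7501


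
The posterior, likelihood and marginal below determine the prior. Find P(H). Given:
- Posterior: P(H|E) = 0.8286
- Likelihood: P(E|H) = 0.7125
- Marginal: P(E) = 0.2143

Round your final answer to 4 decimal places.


From Bayes' theorem: P(H|E) = P(E|H) × P(H) / P(E)

Rearranging for P(H):
P(H) = P(H|E) × P(E) / P(E|H)
     = 0.8286 × 0.2143 / 0.7125
     = 0.17756898 / 0.7125
     = 0.2492


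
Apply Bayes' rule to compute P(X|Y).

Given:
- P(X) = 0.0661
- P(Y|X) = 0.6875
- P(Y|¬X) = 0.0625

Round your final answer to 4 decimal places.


Bayes' theorem: P(X|Y) = P(Y|X) × P(X) / P(Y)

Step 1: Calculate P(Y) using law of total probability
P(Y) = P(Y|X)P(X) + P(Y|¬X)P(¬X)
     = 0.6875 × 0.0661 + 0.0625 × 0.9339
     = 0.04544375 + 0.05836875
     = 0.10381250

Step 2: Apply Bayes' theorem
P(X|Y) = P(Y|X) × P(X) / P(Y)
       = 0.04544375 / 0.10381250
       = 0.4377


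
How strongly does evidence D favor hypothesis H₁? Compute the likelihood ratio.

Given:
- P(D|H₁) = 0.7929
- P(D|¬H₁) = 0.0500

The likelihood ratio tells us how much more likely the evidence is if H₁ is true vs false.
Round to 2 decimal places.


Likelihood Ratio (LR) = P(D|H₁) / P(D|¬H₁)

LR = 0.7929 / 0.0500
   = 15.86

The evidence is 15.86 times more likely if H₁ is true than if H₁ is false.
Because LR exceeds 1, D is evidence for H₁.


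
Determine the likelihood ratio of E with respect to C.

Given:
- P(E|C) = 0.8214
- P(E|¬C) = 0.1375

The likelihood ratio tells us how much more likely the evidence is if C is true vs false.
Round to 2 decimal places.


Likelihood Ratio (LR) = P(E|C) / P(E|¬C)

LR = 0.8214 / 0.1375
   = 5.97

The evidence is 5.97 times more likely if C is true than if C is false.
Because LR exceeds 1, E is evidence for C.


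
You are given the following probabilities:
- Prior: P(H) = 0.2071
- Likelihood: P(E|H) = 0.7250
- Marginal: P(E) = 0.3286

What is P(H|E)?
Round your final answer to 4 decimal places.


Using Bayes' theorem:

P(H|E) = P(E|H) × P(H) / P(E)
       = 0.7250 × 0.2071 / 0.3286
       = 0.15014750 / 0.3286
       = 0.4569

The evidence strengthens our belief in H.
Prior: 0.2071 → Posterior: 0.4569


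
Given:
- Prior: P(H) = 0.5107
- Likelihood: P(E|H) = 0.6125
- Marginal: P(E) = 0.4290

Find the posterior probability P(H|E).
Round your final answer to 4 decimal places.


Using Bayes' theorem:

P(H|E) = P(E|H) × P(H) / P(E)
       = 0.6125 × 0.5107 / 0.4290
       = 0.31280375 / 0.4290
       = 0.7291

The evidence strengthens our belief in H.
Prior: 0.5107 → Posterior: 0.7291


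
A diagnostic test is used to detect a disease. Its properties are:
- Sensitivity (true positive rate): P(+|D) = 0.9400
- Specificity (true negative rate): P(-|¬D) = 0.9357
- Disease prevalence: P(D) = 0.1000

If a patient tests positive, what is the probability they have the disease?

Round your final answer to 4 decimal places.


Let D = has disease, + = positive test

Given:
- P(D) = 0.1000 (prevalence)
- P(+|D) = 0.9400 (sensitivity)
- P(-|¬D) = 0.9357 (specificity)
- P(+|¬D) = 0.0643 (false positive rate = 1 - specificity)

Step 1: Find P(+)
P(+) = P(+|D)P(D) + P(+|¬D)P(¬D)
     = 0.9400 × 0.1000 + 0.0643 × 0.9000
     = 0.09400000 + 0.05787000
     = 0.15187000

Step 2: Apply Bayes' theorem for P(D|+)
P(D|+) = P(+|D)P(D) / P(+)
       = 0.09400000 / 0.15187000
       = 0.6190


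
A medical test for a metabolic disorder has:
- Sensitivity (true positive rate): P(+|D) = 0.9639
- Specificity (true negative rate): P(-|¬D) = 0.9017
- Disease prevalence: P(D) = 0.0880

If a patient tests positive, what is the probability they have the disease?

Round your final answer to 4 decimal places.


Let D = has disease, + = positive test

Given:
- P(D) = 0.0880 (prevalence)
- P(+|D) = 0.9639 (sensitivity)
- P(-|¬D) = 0.9017 (specificity)
- P(+|¬D) = 0.0983 (false positive rate = 1 - specificity)

Step 1: Find P(+)
P(+) = P(+|D)P(D) + P(+|¬D)P(¬D)
     = 0.9639 × 0.0880 + 0.0983 × 0.9120
     = 0.08482320 + 0.08964960
     = 0.17447280

Step 2: Apply Bayes' theorem for P(D|+)
P(D|+) = P(+|D)P(D) / P(+)
       = 0.08482320 / 0.17447280
       = 0.4862


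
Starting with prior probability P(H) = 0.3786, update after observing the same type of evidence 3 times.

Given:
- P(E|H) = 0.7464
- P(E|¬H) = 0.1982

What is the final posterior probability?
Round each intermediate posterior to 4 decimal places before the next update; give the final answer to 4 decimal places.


Sequential Bayesian updating:

Initial prior: P(H) = 0.3786

Update 1:
  P(E) = 0.7464 × 0.3786 + 0.1982 × 0.6214 = 0.28258704 + 0.12316148 = 0.40574852
  P(H|E) = 0.28258704 / 0.40574852 = 0.6965

Update 2:
  P(E) = 0.7464 × 0.6965 + 0.1982 × 0.3035 = 0.51986760 + 0.06015370 = 0.58002130
  P(H|E) = 0.51986760 / 0.58002130 = 0.8963

Update 3:
  P(E) = 0.7464 × 0.8963 + 0.1982 × 0.1037 = 0.66899832 + 0.02055334 = 0.68955166
  P(H|E) = 0.66899832 / 0.68955166 = 0.9702

Final posterior: 0.9702


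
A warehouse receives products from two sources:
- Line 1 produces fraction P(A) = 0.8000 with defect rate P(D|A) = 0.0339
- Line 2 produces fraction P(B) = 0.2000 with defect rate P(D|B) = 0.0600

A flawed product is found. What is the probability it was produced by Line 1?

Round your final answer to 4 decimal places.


Let A = from Line 1, D = flawed

Given:
- P(A) = 0.8000, P(B) = 0.2000
- P(D|A) = 0.0339, P(D|B) = 0.0600

Step 1: Find P(D)
P(D) = P(D|A)P(A) + P(D|B)P(B)
     = 0.0339 × 0.8000 + 0.0600 × 0.2000
     = 0.02712000 + 0.01200000
     = 0.03912000

Step 2: Apply Bayes' theorem
P(A|D) = P(D|A)P(A) / P(D)
       = 0.02712000 / 0.03912000
       = 0.6933


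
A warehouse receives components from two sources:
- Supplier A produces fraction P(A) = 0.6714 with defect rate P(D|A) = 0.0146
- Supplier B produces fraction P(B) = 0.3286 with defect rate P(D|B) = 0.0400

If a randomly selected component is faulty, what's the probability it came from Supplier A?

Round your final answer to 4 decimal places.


Let A = from Supplier A, D = faulty

Given:
- P(A) = 0.6714, P(B) = 0.3286
- P(D|A) = 0.0146, P(D|B) = 0.0400

Step 1: Find P(D)
P(D) = P(D|A)P(A) + P(D|B)P(B)
     = 0.0146 × 0.6714 + 0.0400 × 0.3286
     = 0.00980244 + 0.01314400
     = 0.02294644

Step 2: Apply Bayes' theorem
P(A|D) = P(D|A)P(A) / P(D)
       = 0.00980244 / 0.02294644
       = 0.4272


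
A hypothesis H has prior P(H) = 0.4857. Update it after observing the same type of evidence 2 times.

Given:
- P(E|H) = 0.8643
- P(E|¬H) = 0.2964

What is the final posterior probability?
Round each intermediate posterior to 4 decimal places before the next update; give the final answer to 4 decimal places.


Sequential Bayesian updating:

Initial prior: P(H) = 0.4857

Update 1:
  P(E) = 0.8643 × 0.4857 + 0.2964 × 0.5143 = 0.41979051 + 0.15243852 = 0.57222903
  P(H|E) = 0.41979051 / 0.57222903 = 0.7336

Update 2:
  P(E) = 0.8643 × 0.7336 + 0.2964 × 0.2664 = 0.63405048 + 0.07896096 = 0.71301144
  P(H|E) = 0.63405048 / 0.71301144 = 0.8893

Final posterior: 0.8893


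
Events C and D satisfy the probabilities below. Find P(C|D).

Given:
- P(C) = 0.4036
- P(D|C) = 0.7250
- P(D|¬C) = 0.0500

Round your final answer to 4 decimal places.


Bayes' theorem: P(C|D) = P(D|C) × P(C) / P(D)

Step 1: Calculate P(D) using law of total probability
P(D) = P(D|C)P(C) + P(D|¬C)P(¬C)
     = 0.7250 × 0.4036 + 0.0500 × 0.5964
     = 0.29261000 + 0.02982000
     = 0.32243000

Step 2: Apply Bayes' theorem
P(C|D) = P(D|C) × P(C) / P(D)
       = 0.29261000 / 0.32243000
       = 0.9075


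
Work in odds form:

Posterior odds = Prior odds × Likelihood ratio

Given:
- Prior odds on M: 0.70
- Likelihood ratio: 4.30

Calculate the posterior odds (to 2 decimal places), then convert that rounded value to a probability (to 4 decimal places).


Step 1: Calculate posterior odds
Posterior odds = Prior odds × LR
               = 0.70 × 4.30
               = 3.01

Step 2: Convert to probability
P(M|E) = Posterior odds / (1 + Posterior odds)
       = 3.01 / (1 + 3.01)
       = 3.01 / 4.01
       = 0.7506

The evidence increased P(M) from 0.4118 to 0.7506.


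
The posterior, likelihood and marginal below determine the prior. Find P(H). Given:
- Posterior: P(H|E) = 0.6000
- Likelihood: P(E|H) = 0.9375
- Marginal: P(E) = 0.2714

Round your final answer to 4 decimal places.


From Bayes' theorem: P(H|E) = P(E|H) × P(H) / P(E)

Rearranging for P(H):
P(H) = P(H|E) × P(E) / P(E|H)
     = 0.6000 × 0.2714 / 0.9375
     = 0.16284000 / 0.9375
     = 0.1737


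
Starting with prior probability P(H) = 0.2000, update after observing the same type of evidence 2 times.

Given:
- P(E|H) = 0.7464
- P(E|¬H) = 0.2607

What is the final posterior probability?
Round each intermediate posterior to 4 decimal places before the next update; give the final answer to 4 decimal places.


Sequential Bayesian updating:

Initial prior: P(H) = 0.2000

Update 1:
  P(E) = 0.7464 × 0.2000 + 0.2607 × 0.8000 = 0.14928000 + 0.20856000 = 0.35784000
  P(H|E) = 0.14928000 / 0.35784000 = 0.4172

Update 2:
  P(E) = 0.7464 × 0.4172 + 0.2607 × 0.5828 = 0.31139808 + 0.15193596 = 0.46333404
  P(H|E) = 0.31139808 / 0.46333404 = 0.6721

Final posterior: 0.6721


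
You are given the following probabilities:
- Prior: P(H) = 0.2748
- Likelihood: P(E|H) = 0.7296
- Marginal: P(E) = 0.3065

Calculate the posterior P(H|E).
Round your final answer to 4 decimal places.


Using Bayes' theorem:

P(H|E) = P(E|H) × P(H) / P(E)
       = 0.7296 × 0.2748 / 0.3065
       = 0.20049408 / 0.3065
       = 0.6541

The evidence strengthens our belief in H.
Prior: 0.2748 → Posterior: 0.6541


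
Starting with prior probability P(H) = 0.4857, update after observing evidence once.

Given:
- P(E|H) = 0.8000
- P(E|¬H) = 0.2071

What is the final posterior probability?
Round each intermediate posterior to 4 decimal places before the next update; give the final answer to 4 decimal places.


Sequential Bayesian updating:

Initial prior: P(H) = 0.4857

Update 1:
  P(E) = 0.8000 × 0.4857 + 0.2071 × 0.5143 = 0.38856000 + 0.10651153 = 0.49507153
  P(H|E) = 0.38856000 / 0.49507153 = 0.7849

Final posterior: 0.7849


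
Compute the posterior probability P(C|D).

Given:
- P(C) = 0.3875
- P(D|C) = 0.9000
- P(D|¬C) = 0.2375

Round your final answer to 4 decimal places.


Bayes' theorem: P(C|D) = P(D|C) × P(C) / P(D)

Step 1: Calculate P(D) using law of total probability
P(D) = P(D|C)P(C) + P(D|¬C)P(¬C)
     = 0.9000 × 0.3875 + 0.2375 × 0.6125
     = 0.34875000 + 0.14546875
     = 0.49421875

Step 2: Apply Bayes' theorem
P(C|D) = P(D|C) × P(C) / P(D)
       = 0.34875000 / 0.49421875
       = 0.7057


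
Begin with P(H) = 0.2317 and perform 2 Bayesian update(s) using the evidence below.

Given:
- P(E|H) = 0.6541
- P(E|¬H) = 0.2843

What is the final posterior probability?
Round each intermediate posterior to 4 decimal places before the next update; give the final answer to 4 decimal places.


Sequential Bayesian updating:

Initial prior: P(H) = 0.2317

Update 1:
  P(E) = 0.6541 × 0.2317 + 0.2843 × 0.7683 = 0.15155497 + 0.21842769 = 0.36998266
  P(H|E) = 0.15155497 / 0.36998266 = 0.4096

Update 2:
  P(E) = 0.6541 × 0.4096 + 0.2843 × 0.5904 = 0.26791936 + 0.16785072 = 0.43577008
  P(H|E) = 0.26791936 / 0.43577008 = 0.6148

Final posterior: 0.6148


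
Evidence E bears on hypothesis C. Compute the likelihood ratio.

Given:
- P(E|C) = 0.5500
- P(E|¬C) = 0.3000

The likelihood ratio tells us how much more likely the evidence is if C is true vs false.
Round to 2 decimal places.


Likelihood Ratio (LR) = P(E|C) / P(E|¬C)

LR = 0.5500 / 0.3000
   = 1.83

The evidence is 1.83 times more likely if C is true than if C is false.
Because LR exceeds 1, E is evidence for C.


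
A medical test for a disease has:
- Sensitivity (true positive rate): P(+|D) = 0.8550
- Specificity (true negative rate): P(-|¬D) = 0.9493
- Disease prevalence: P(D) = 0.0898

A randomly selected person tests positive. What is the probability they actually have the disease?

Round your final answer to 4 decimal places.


Let D = has disease, + = positive test

Given:
- P(D) = 0.0898 (prevalence)
- P(+|D) = 0.8550 (sensitivity)
- P(-|¬D) = 0.9493 (specificity)
- P(+|¬D) = 0.0507 (false positive rate = 1 - specificity)

Step 1: Find P(+)
P(+) = P(+|D)P(D) + P(+|¬D)P(¬D)
     = 0.8550 × 0.0898 + 0.0507 × 0.9102
     = 0.07677900 + 0.04614714
     = 0.12292614

Step 2: Apply Bayes' theorem for P(D|+)
P(D|+) = P(+|D)P(D) / P(+)
       = 0.07677900 / 0.12292614
       = 0.6246


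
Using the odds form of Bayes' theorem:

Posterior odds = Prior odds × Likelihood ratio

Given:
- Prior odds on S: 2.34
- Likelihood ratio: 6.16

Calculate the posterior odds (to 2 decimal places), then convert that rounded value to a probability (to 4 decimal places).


Step 1: Calculate posterior odds
Posterior odds = Prior odds × LR
               = 2.34 × 6.16
               = 14.41

Step 2: Convert to probability
P(S|E) = Posterior odds / (1 + Posterior odds)
       = 14.41 / (1 + 14.41)
       = 14.41 / 15.41
       = 0.9351

The evidence increased P(S) from 0.7006 to 0.9351.


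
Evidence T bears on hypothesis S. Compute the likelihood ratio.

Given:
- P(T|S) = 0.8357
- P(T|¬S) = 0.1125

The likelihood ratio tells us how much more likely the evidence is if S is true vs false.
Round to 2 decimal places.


Likelihood Ratio (LR) = P(T|S) / P(T|¬S)

LR = 0.8357 / 0.1125
   = 7.43

The evidence is 7.43 times more likely if S is true than if S is false.
LR > 1, so observing T raises the odds in favor of S.


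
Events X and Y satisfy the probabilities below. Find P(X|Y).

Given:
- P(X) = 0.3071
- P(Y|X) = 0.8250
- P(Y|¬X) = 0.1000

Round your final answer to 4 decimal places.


Bayes' theorem: P(X|Y) = P(Y|X) × P(X) / P(Y)

Step 1: Calculate P(Y) using law of total probability
P(Y) = P(Y|X)P(X) + P(Y|¬X)P(¬X)
     = 0.8250 × 0.3071 + 0.1000 × 0.6929
     = 0.25335750 + 0.06929000
     = 0.32264750

Step 2: Apply Bayes' theorem
P(X|Y) = P(Y|X) × P(X) / P(Y)
       = 0.25335750 / 0.32264750
       = 0.7852


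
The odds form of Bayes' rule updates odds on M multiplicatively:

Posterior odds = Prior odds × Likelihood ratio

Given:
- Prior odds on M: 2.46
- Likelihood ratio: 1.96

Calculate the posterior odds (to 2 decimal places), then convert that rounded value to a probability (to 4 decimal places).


Step 1: Calculate posterior odds
Posterior odds = Prior odds × LR
               = 2.46 × 1.96
               = 4.82

Step 2: Convert to probability
P(M|E) = Posterior odds / (1 + Posterior odds)
       = 4.82 / (1 + 4.82)
       = 4.82 / 5.82
       = 0.8282

The evidence increased P(M) from 0.7110 to 0.8282.


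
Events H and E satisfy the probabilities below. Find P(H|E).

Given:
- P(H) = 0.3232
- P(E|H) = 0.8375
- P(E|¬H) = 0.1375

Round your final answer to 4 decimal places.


Bayes' theorem: P(H|E) = P(E|H) × P(H) / P(E)

Step 1: Calculate P(E) using law of total probability
P(E) = P(E|H)P(H) + P(E|¬H)P(¬H)
     = 0.8375 × 0.3232 + 0.1375 × 0.6768
     = 0.27068000 + 0.09306000
     = 0.36374000

Step 2: Apply Bayes' theorem
P(H|E) = P(E|H) × P(H) / P(E)
       = 0.27068000 / 0.36374000
       = 0.7442


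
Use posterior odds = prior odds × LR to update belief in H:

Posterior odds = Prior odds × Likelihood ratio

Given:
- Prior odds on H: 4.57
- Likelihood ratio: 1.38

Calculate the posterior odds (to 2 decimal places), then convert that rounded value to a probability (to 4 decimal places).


Step 1: Calculate posterior odds
Posterior odds = Prior odds × LR
               = 4.57 × 1.38
               = 6.31

Step 2: Convert to probability
P(H|E) = Posterior odds / (1 + Posterior odds)
       = 6.31 / (1 + 6.31)
       = 6.31 / 7.31
       = 0.8632

The evidence increased P(H) from 0.8205 to 0.8632.


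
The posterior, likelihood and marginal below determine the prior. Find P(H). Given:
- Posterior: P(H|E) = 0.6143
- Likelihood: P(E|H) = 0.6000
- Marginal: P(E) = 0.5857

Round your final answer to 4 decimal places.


From Bayes' theorem: P(H|E) = P(E|H) × P(H) / P(E)

Rearranging for P(H):
P(H) = P(H|E) × P(E) / P(E|H)
     = 0.6143 × 0.5857 / 0.6000
     = 0.35979551 / 0.6000
     = 0.5997


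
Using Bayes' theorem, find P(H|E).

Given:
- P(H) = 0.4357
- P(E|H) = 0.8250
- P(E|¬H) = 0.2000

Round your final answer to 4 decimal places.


Bayes' theorem: P(H|E) = P(E|H) × P(H) / P(E)

Step 1: Calculate P(E) using law of total probability
P(E) = P(E|H)P(H) + P(E|¬H)P(¬H)
     = 0.8250 × 0.4357 + 0.2000 × 0.5643
     = 0.35945250 + 0.11286000
     = 0.47231250

Step 2: Apply Bayes' theorem
P(H|E) = P(E|H) × P(H) / P(E)
       = 0.35945250 / 0.47231250
       = 0.7610


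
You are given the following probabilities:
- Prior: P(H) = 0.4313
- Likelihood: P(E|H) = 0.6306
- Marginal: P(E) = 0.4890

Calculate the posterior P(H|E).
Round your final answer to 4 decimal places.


Using Bayes' theorem:

P(H|E) = P(E|H) × P(H) / P(E)
       = 0.6306 × 0.4313 / 0.4890
       = 0.27197778 / 0.4890
       = 0.5562

The evidence strengthens our belief in H.
Prior: 0.4313 → Posterior: 0.5562


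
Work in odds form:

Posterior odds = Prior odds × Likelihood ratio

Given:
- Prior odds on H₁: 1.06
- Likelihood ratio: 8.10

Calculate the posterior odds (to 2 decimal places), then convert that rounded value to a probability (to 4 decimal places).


Step 1: Calculate posterior odds
Posterior odds = Prior odds × LR
               = 1.06 × 8.10
               = 8.59

Step 2: Convert to probability
P(H₁|E) = Posterior odds / (1 + Posterior odds)
       = 8.59 / (1 + 8.59)
       = 8.59 / 9.59
       = 0.8957

The evidence increased P(H₁) from 0.5146 to 0.8957.


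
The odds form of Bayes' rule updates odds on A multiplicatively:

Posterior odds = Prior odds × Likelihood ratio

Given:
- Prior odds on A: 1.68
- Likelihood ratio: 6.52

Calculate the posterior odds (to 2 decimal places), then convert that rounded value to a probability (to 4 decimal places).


Step 1: Calculate posterior odds
Posterior odds = Prior odds × LR
               = 1.68 × 6.52
               = 10.95

Step 2: Convert to probability
P(A|E) = Posterior odds / (1 + Posterior odds)
       = 10.95 / (1 + 10.95)
       = 10.95 / 11.95
       = 0.9163

The evidence increased P(A) from 0.6269 to 0.9163.


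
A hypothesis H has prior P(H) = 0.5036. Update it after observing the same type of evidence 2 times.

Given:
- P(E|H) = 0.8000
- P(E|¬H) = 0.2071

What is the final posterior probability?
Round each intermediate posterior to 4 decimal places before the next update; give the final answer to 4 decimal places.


Sequential Bayesian updating:

Initial prior: P(H) = 0.5036

Update 1:
  P(E) = 0.8000 × 0.5036 + 0.2071 × 0.4964 = 0.40288000 + 0.10280444 = 0.50568444
  P(H|E) = 0.40288000 / 0.50568444 = 0.7967

Update 2:
  P(E) = 0.8000 × 0.7967 + 0.2071 × 0.2033 = 0.63736000 + 0.04210343 = 0.67946343
  P(H|E) = 0.63736000 / 0.67946343 = 0.9380

Final posterior: 0.9380


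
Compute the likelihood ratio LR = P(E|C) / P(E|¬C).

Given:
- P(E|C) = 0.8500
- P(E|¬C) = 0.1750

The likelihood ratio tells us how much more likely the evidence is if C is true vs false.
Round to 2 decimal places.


Likelihood Ratio (LR) = P(E|C) / P(E|¬C)

LR = 0.8500 / 0.1750
   = 4.86

The evidence is 4.86 times more likely if C is true than if C is false.
LR > 1, so observing E raises the odds in favor of C.


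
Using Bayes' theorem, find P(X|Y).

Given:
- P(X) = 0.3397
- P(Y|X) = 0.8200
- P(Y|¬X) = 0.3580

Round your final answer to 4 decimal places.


Bayes' theorem: P(X|Y) = P(Y|X) × P(X) / P(Y)

Step 1: Calculate P(Y) using law of total probability
P(Y) = P(Y|X)P(X) + P(Y|¬X)P(¬X)
     = 0.8200 × 0.3397 + 0.3580 × 0.6603
     = 0.27855400 + 0.23638740
     = 0.51494140

Step 2: Apply Bayes' theorem
P(X|Y) = P(Y|X) × P(X) / P(Y)
       = 0.27855400 / 0.51494140
       = 0.5409


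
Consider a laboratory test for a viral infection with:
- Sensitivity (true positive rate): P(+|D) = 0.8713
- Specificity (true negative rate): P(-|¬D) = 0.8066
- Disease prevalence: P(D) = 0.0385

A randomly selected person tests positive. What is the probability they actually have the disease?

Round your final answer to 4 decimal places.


Let D = has disease, + = positive test

Given:
- P(D) = 0.0385 (prevalence)
- P(+|D) = 0.8713 (sensitivity)
- P(-|¬D) = 0.8066 (specificity)
- P(+|¬D) = 0.1934 (false positive rate = 1 - specificity)

Step 1: Find P(+)
P(+) = P(+|D)P(D) + P(+|¬D)P(¬D)
     = 0.8713 × 0.0385 + 0.1934 × 0.9615
     = 0.03354505 + 0.18595410
     = 0.21949915

Step 2: Apply Bayes' theorem for P(D|+)
P(D|+) = P(+|D)P(D) / P(+)
       = 0.03354505 / 0.21949915
       = 0.1528


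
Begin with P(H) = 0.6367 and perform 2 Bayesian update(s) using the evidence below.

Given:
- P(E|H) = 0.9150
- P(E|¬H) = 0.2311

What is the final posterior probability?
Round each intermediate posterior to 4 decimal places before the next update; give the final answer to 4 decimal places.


Sequential Bayesian updating:

Initial prior: P(H) = 0.6367

Update 1:
  P(E) = 0.9150 × 0.6367 + 0.2311 × 0.3633 = 0.58258050 + 0.08395863 = 0.66653913
  P(H|E) = 0.58258050 / 0.66653913 = 0.8740

Update 2:
  P(E) = 0.9150 × 0.8740 + 0.2311 × 0.1260 = 0.79971000 + 0.02911860 = 0.82882860
  P(H|E) = 0.79971000 / 0.82882860 = 0.9649

Final posterior: 0.9649


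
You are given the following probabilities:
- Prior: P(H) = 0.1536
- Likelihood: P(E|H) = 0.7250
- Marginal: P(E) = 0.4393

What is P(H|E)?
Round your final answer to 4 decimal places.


Using Bayes' theorem:

P(H|E) = P(E|H) × P(H) / P(E)
       = 0.7250 × 0.1536 / 0.4393
       = 0.11136000 / 0.4393
       = 0.2535

The evidence strengthens our belief in H.
Prior: 0.1536 → Posterior: 0.2535


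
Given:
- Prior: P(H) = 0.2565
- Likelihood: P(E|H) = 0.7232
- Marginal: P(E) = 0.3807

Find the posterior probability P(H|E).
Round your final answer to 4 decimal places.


Using Bayes' theorem:

P(H|E) = P(E|H) × P(H) / P(E)
       = 0.7232 × 0.2565 / 0.3807
       = 0.18550080 / 0.3807
       = 0.4873

The evidence strengthens our belief in H.
Prior: 0.2565 → Posterior: 0.4873


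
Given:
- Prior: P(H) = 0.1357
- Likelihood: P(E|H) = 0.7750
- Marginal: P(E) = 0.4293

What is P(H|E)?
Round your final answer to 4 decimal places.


Using Bayes' theorem:

P(H|E) = P(E|H) × P(H) / P(E)
       = 0.7750 × 0.1357 / 0.4293
       = 0.10516750 / 0.4293
       = 0.2450

The evidence strengthens our belief in H.
Prior: 0.1357 → Posterior: 0.2450


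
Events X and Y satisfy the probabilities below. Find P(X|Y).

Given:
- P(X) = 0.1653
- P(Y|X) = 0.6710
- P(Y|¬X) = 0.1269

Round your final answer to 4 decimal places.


Bayes' theorem: P(X|Y) = P(Y|X) × P(X) / P(Y)

Step 1: Calculate P(Y) using law of total probability
P(Y) = P(Y|X)P(X) + P(Y|¬X)P(¬X)
     = 0.6710 × 0.1653 + 0.1269 × 0.8347
     = 0.11091630 + 0.10592343
     = 0.21683973

Step 2: Apply Bayes' theorem
P(X|Y) = P(Y|X) × P(X) / P(Y)
       = 0.11091630 / 0.21683973
       = 0.5115


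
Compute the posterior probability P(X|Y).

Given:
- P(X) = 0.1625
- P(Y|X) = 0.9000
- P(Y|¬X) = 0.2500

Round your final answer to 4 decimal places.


Bayes' theorem: P(X|Y) = P(Y|X) × P(X) / P(Y)

Step 1: Calculate P(Y) using law of total probability
P(Y) = P(Y|X)P(X) + P(Y|¬X)P(¬X)
     = 0.9000 × 0.1625 + 0.2500 × 0.8375
     = 0.14625000 + 0.20937500
     = 0.35562500

Step 2: Apply Bayes' theorem
P(X|Y) = P(Y|X) × P(X) / P(Y)
       = 0.14625000 / 0.35562500
       = 0.4112


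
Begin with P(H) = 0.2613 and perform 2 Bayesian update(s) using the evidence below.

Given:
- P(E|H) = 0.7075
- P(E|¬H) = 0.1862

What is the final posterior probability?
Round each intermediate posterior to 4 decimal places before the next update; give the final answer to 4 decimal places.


Sequential Bayesian updating:

Initial prior: P(H) = 0.2613

Update 1:
  P(E) = 0.7075 × 0.2613 + 0.1862 × 0.7387 = 0.18486975 + 0.13754594 = 0.32241569
  P(H|E) = 0.18486975 / 0.32241569 = 0.5734

Update 2:
  P(E) = 0.7075 × 0.5734 + 0.1862 × 0.4266 = 0.40568050 + 0.07943292 = 0.48511342
  P(H|E) = 0.40568050 / 0.48511342 = 0.8363

Final posterior: 0.8363


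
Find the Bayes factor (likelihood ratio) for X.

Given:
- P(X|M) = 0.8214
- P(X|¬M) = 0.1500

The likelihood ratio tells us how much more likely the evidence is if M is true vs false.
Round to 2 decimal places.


Likelihood Ratio (LR) = P(X|M) / P(X|¬M)

LR = 0.8214 / 0.1500
   = 5.48

The evidence is 5.48 times more likely if M is true than if M is false.
LR > 1, so observing X raises the odds in favor of M.


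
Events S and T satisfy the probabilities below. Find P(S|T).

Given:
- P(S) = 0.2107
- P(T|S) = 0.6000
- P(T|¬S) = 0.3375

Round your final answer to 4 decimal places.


Bayes' theorem: P(S|T) = P(T|S) × P(S) / P(T)

Step 1: Calculate P(T) using law of total probability
P(T) = P(T|S)P(S) + P(T|¬S)P(¬S)
     = 0.6000 × 0.2107 + 0.3375 × 0.7893
     = 0.12642000 + 0.26638875
     = 0.39280875

Step 2: Apply Bayes' theorem
P(S|T) = P(T|S) × P(S) / P(T)
       = 0.12642000 / 0.39280875
       = 0.3218


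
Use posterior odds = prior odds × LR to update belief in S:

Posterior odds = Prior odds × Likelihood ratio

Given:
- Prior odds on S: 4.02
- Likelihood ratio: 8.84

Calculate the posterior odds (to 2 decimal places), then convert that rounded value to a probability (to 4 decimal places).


Step 1: Calculate posterior odds
Posterior odds = Prior odds × LR
               = 4.02 × 8.84
               = 35.54

Step 2: Convert to probability
P(S|E) = Posterior odds / (1 + Posterior odds)
       = 35.54 / (1 + 35.54)
       = 35.54 / 36.54
       = 0.9726

The evidence increased P(S) from 0.8008 to 0.9726.


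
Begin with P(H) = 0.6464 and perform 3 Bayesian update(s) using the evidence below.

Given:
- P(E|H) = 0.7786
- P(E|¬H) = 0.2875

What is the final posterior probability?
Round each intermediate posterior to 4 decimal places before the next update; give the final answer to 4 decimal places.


Sequential Bayesian updating:

Initial prior: P(H) = 0.6464

Update 1:
  P(E) = 0.7786 × 0.6464 + 0.2875 × 0.3536 = 0.50328704 + 0.10166000 = 0.60494704
  P(H|E) = 0.50328704 / 0.60494704 = 0.8320

Update 2:
  P(E) = 0.7786 × 0.8320 + 0.2875 × 0.1680 = 0.64779520 + 0.04830000 = 0.69609520
  P(H|E) = 0.64779520 / 0.69609520 = 0.9306

Update 3:
  P(E) = 0.7786 × 0.9306 + 0.2875 × 0.0694 = 0.72456516 + 0.01995250 = 0.74451766
  P(H|E) = 0.72456516 / 0.74451766 = 0.9732

Final posterior: 0.9732


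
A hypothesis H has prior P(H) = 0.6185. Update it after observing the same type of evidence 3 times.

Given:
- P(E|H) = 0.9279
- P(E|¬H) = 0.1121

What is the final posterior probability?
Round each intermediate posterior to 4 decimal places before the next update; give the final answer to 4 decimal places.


Sequential Bayesian updating:

Initial prior: P(H) = 0.6185

Update 1:
  P(E) = 0.9279 × 0.6185 + 0.1121 × 0.3815 = 0.57390615 + 0.04276615 = 0.61667230
  P(H|E) = 0.57390615 / 0.61667230 = 0.9307

Update 2:
  P(E) = 0.9279 × 0.9307 + 0.1121 × 0.0693 = 0.86359653 + 0.00776853 = 0.87136506
  P(H|E) = 0.86359653 / 0.87136506 = 0.9911

Update 3:
  P(E) = 0.9279 × 0.9911 + 0.1121 × 0.0089 = 0.91964169 + 0.00099769 = 0.92063938
  P(H|E) = 0.91964169 / 0.92063938 = 0.9989

Final posterior: 0.9989


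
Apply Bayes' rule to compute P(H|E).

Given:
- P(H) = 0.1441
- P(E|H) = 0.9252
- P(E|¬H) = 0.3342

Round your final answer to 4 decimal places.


Bayes' theorem: P(H|E) = P(E|H) × P(H) / P(E)

Step 1: Calculate P(E) using law of total probability
P(E) = P(E|H)P(H) + P(E|¬H)P(¬H)
     = 0.9252 × 0.1441 + 0.3342 × 0.8559
     = 0.13332132 + 0.28604178
     = 0.41936310

Step 2: Apply Bayes' theorem
P(H|E) = P(E|H) × P(H) / P(E)
       = 0.13332132 / 0.41936310
       = 0.3179


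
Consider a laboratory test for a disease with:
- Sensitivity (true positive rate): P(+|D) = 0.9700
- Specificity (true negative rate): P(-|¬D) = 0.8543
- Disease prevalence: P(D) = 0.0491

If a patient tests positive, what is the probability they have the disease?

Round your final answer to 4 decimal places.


Let D = has disease, + = positive test

Given:
- P(D) = 0.0491 (prevalence)
- P(+|D) = 0.9700 (sensitivity)
- P(-|¬D) = 0.8543 (specificity)
- P(+|¬D) = 0.1457 (false positive rate = 1 - specificity)

Step 1: Find P(+)
P(+) = P(+|D)P(D) + P(+|¬D)P(¬D)
     = 0.9700 × 0.0491 + 0.1457 × 0.9509
     = 0.04762700 + 0.13854613
     = 0.18617313

Step 2: Apply Bayes' theorem for P(D|+)
P(D|+) = P(+|D)P(D) / P(+)
       = 0.04762700 / 0.18617313
       = 0.2558


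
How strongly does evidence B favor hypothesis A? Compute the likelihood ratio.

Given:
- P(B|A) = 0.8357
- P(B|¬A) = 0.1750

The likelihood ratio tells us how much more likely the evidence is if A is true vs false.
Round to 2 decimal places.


Likelihood Ratio (LR) = P(B|A) / P(B|¬A)

LR = 0.8357 / 0.1750
   = 4.78

The evidence is 4.78 times more likely if A is true than if A is false.
LR > 1, so observing B raises the odds in favor of A.


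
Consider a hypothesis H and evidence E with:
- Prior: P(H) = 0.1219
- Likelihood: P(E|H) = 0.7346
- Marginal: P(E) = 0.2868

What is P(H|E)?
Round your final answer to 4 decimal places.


Using Bayes' theorem:

P(H|E) = P(E|H) × P(H) / P(E)
       = 0.7346 × 0.1219 / 0.2868
       = 0.08954774 / 0.2868
       = 0.3122

The evidence strengthens our belief in H.
Prior: 0.1219 → Posterior: 0.3122


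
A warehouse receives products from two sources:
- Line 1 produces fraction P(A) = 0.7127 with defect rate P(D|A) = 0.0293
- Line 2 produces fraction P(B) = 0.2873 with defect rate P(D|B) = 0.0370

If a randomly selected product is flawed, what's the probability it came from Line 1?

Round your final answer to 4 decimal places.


Let A = from Line 1, D = flawed

Given:
- P(A) = 0.7127, P(B) = 0.2873
- P(D|A) = 0.0293, P(D|B) = 0.0370

Step 1: Find P(D)
P(D) = P(D|A)P(A) + P(D|B)P(B)
     = 0.0293 × 0.7127 + 0.0370 × 0.2873
     = 0.02088211 + 0.01063010
     = 0.03151221

Step 2: Apply Bayes' theorem
P(A|D) = P(D|A)P(A) / P(D)
       = 0.02088211 / 0.03151221
       = 0.6627


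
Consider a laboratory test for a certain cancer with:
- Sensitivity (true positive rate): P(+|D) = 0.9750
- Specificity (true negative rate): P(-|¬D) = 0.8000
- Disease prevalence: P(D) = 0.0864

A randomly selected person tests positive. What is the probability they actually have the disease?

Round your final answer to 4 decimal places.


Let D = has disease, + = positive test

Given:
- P(D) = 0.0864 (prevalence)
- P(+|D) = 0.9750 (sensitivity)
- P(-|¬D) = 0.8000 (specificity)
- P(+|¬D) = 0.2000 (false positive rate = 1 - specificity)

Step 1: Find P(+)
P(+) = P(+|D)P(D) + P(+|¬D)P(¬D)
     = 0.9750 × 0.0864 + 0.2000 × 0.9136
     = 0.08424000 + 0.18272000
     = 0.26696000

Step 2: Apply Bayes' theorem for P(D|+)
P(D|+) = P(+|D)P(D) / P(+)
       = 0.08424000 / 0.26696000
       = 0.3156


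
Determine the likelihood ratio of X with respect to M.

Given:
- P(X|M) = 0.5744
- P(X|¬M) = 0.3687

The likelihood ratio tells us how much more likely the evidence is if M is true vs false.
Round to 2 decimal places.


Likelihood Ratio (LR) = P(X|M) / P(X|¬M)

LR = 0.5744 / 0.3687
   = 1.56

The evidence is 1.56 times more likely if M is true than if M is false.
Since LR > 1, the evidence supports M over ¬M.


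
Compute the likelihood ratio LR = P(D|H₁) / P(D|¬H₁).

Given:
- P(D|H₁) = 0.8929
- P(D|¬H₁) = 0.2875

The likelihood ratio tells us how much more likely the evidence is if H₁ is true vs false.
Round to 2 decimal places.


Likelihood Ratio (LR) = P(D|H₁) / P(D|¬H₁)

LR = 0.8929 / 0.2875
   = 3.11

The evidence is 3.11 times more likely if H₁ is true than if H₁ is false.
LR > 1, so observing D raises the odds in favor of H₁.


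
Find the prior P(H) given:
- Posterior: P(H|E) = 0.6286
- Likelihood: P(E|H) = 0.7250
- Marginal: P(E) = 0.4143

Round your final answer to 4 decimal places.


From Bayes' theorem: P(H|E) = P(E|H) × P(H) / P(E)

Rearranging for P(H):
P(H) = P(H|E) × P(E) / P(E|H)
     = 0.6286 × 0.4143 / 0.7250
     = 0.26042898 / 0.7250
     = 0.3592


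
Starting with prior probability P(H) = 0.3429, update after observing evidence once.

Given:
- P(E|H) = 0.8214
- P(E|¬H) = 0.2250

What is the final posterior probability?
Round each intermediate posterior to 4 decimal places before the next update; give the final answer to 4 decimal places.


Sequential Bayesian updating:

Initial prior: P(H) = 0.3429

Update 1:
  P(E) = 0.8214 × 0.3429 + 0.2250 × 0.6571 = 0.28165806 + 0.14784750 = 0.42950556
  P(H|E) = 0.28165806 / 0.42950556 = 0.6558

Final posterior: 0.6558


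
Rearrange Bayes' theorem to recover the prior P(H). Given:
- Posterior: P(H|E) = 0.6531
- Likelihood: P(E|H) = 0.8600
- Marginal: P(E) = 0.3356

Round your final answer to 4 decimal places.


From Bayes' theorem: P(H|E) = P(E|H) × P(H) / P(E)

Rearranging for P(H):
P(H) = P(H|E) × P(E) / P(E|H)
     = 0.6531 × 0.3356 / 0.8600
     = 0.21918036 / 0.8600
     = 0.2549


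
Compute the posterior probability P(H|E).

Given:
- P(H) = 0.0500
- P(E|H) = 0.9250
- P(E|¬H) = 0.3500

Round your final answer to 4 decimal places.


Bayes' theorem: P(H|E) = P(E|H) × P(H) / P(E)

Step 1: Calculate P(E) using law of total probability
P(E) = P(E|H)P(H) + P(E|¬H)P(¬H)
     = 0.9250 × 0.0500 + 0.3500 × 0.9500
     = 0.04625000 + 0.33250000
     = 0.37875000

Step 2: Apply Bayes' theorem
P(H|E) = P(E|H) × P(H) / P(E)
       = 0.04625000 / 0.37875000
       = 0.1221


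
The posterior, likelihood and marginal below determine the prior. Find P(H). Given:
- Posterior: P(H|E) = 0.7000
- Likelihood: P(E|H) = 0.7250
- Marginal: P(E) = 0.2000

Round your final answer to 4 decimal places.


From Bayes' theorem: P(H|E) = P(E|H) × P(H) / P(E)

Rearranging for P(H):
P(H) = P(H|E) × P(E) / P(E|H)
     = 0.7000 × 0.2000 / 0.7250
     = 0.14000000 / 0.7250
     = 0.1931


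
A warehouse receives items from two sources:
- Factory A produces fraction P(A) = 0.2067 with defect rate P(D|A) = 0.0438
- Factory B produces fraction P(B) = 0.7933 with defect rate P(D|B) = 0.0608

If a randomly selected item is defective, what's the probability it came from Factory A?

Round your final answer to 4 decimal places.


Let A = from Factory A, D = defective

Given:
- P(A) = 0.2067, P(B) = 0.7933
- P(D|A) = 0.0438, P(D|B) = 0.0608

Step 1: Find P(D)
P(D) = P(D|A)P(A) + P(D|B)P(B)
     = 0.0438 × 0.2067 + 0.0608 × 0.7933
     = 0.00905346 + 0.04823264
     = 0.05728610

Step 2: Apply Bayes' theorem
P(A|D) = P(D|A)P(A) / P(D)
       = 0.00905346 / 0.05728610
       = 0.1580
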